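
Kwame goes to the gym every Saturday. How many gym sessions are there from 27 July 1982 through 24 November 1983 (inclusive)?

27 July 1982 is a Tuesday.
The range spans 486 days (inclusive of both endpoints).
486 = 7 × 69 + 3, so there are 69 full weeks plus 3 extra days.
Each full week contributes one Saturday: 69 so far.
The 3 extra days are Tuesday, Wednesday, Thursday — none qualify.
Total: 69 + 0 = 69.

69 Saturdays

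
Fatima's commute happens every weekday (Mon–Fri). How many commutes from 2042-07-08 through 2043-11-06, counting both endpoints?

349 weekdays

2042-07-08 is a Tuesday.
That's 487 days from start to end, counting both.
487 = 7 × 69 + 4, so there are 69 full weeks plus 4 extra days.
Each full week contributes 5 weekdays (Mon–Fri): 69 × 5 = 345.
The 4 extra days are Tuesday, Wednesday, Thursday, Friday — 4 of them qualify.
Total: 345 + 4 = 349.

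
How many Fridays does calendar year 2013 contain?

52

January 1, 2013 is a Tuesday.
From January 1, 2013 to December 31, 2013 is 365 days inclusive.
365 = 7 × 52 + 1, so there are 52 full weeks plus 1 extra day.
Each full week contributes one Friday: 52 so far.
The 1 extra day is Tue — none qualify.
Total: 52 + 0 = 52.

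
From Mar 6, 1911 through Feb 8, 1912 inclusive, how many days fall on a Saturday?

48 Saturdays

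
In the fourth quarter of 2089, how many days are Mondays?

13

October 1, 2089 is a Saturday.
That's 92 days from start to end, counting both.
92 = 7 × 13 + 1, so there are 13 full weeks plus 1 extra day.
Each full week contributes one Monday: 13 so far.
The 1 extra day is Sat — none qualify.
Total: 13 + 0 = 13.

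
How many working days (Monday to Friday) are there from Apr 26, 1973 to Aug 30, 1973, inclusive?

91

Apr 26, 1973 is a Thursday.
From Apr 26, 1973 to Aug 30, 1973 is 127 days inclusive.
127 = 7 × 18 + 1, so there are 18 full weeks plus 1 extra day.
Each full week contributes 5 weekdays (Mon–Fri): 18 × 5 = 90.
The 1 extra day is Thursday — 1 of them qualifies.
Total: 90 + 1 = 91.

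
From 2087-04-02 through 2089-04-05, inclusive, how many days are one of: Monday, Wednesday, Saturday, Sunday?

2087-04-02 is a Wednesday.
From 2087-04-02 to 2089-04-05 is 735 days inclusive.
735 = 7 × 105, so the span is exactly 105 full weeks.
Each full week contributes 4 days from the set (Mon, Wed, Sat, Sun): 105 × 4 = 420.

420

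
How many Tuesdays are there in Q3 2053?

1 July 2053 is a Tuesday.
From 1 July 2053 to 30 September 2053 is 92 days inclusive.
92 = 7 × 13 + 1, so there are 13 full weeks plus 1 extra day.
Each full week contributes one Tuesday: 13 so far.
The 1 extra day is Tuesday — 1 of them qualifies.
Total: 13 + 1 = 14.

14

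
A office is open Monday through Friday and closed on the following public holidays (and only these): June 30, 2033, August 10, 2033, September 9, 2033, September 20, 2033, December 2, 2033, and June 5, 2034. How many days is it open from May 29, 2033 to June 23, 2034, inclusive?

May 29, 2033 is a Sunday.
That's 391 days from start to end, counting both.
391 = 7 × 55 + 6, so there are 55 full weeks plus 6 extra days.
Each full week contributes 5 weekdays (Mon–Fri): 55 × 5 = 275.
The 6 extra days are Sun, Mon, Tue, Wed, Thu, Fri — 5 of them qualify.
Total: 275 + 5 = 280.
Holidays: June 30, 2033 (Thu); August 10, 2033 (Wed); September 9, 2033 (Fri); September 20, 2033 (Tue); December 2, 2033 (Fri); June 5, 2034 (Mon).
All 6 holidays fall on weekdays, so subtract 6.
Business days: 280 − 6 = 274.

274 working days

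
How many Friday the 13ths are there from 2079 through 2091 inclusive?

Friday-the-13ths by year:
2079: Jan, Oct
2080: Sep, Dec
2081: Jun
2082: Feb, Mar, Nov
2083: Aug
2084: Oct
2085: Apr, Jul
2086: Sep, Dec
2087: Jun
2088: Feb, Aug
2089: May
2090: Jan, Oct
2091: Apr, Jul

22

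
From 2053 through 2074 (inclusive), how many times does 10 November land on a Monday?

4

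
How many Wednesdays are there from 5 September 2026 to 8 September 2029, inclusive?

157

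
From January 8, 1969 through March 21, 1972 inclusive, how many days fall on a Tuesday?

167 Tuesdays

January 8, 1969 is a Wednesday.
From January 8, 1969 to March 21, 1972 is 1169 days inclusive.
1169 = 7 × 167, so the span is exactly 167 full weeks.
Each full week contributes one Tuesday: 167 so far.
Total: 167.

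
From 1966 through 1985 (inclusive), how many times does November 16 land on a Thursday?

Day of week of November 16 in each year:
1966: Wed, 1967: Thu ✓, 1968: Sat, 1969: Sun, 1970: Mon, 1971: Tue, 1972: Thu ✓, 1973: Fri, 1974: Sat, 1975: Sun, 1976: Tue, 1977: Wed, 1978: Thu ✓, 1979: Fri, 1980: Sun, 1981: Mon, 1982: Tue, 1983: Wed, 1984: Fri, 1985: Sat
Thursdays: 1967, 1972, 1978.

3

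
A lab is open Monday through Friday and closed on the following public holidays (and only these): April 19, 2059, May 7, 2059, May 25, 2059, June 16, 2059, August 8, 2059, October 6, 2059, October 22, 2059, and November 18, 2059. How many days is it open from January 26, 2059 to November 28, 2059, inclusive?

214

January 26, 2059 is a Sunday.
From January 26, 2059 to November 28, 2059 is 307 days inclusive.
307 = 7 × 43 + 6, so there are 43 full weeks plus 6 extra days.
Each full week contributes 5 weekdays (Mon–Fri): 43 × 5 = 215.
The 6 extra days are Sunday, Monday, Tuesday, Wednesday, Thursday, Friday — 5 of them qualify.
Total: 215 + 5 = 220.
Holidays: April 19, 2059 (Sat); May 7, 2059 (Wed); May 25, 2059 (Sun); June 16, 2059 (Mon); August 8, 2059 (Fri); October 6, 2059 (Mon); October 22, 2059 (Wed); November 18, 2059 (Tue).
6 of the 8 holidays fall on weekdays; the rest are weekends and were already excluded.
Business days: 220 − 6 = 214.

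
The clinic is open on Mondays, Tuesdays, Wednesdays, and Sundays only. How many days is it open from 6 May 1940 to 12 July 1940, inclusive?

39

6 May 1940 is a Monday.
That's 68 days from start to end, counting both.
68 = 7 × 9 + 5, so there are 9 full weeks plus 5 extra days.
Each full week contributes 4 days from the set (Mon, Tue, Wed, Sun): 9 × 4 = 36.
The 5 extra days are Monday, Tuesday, Wednesday, Thursday, Friday — 3 of them qualify.
Total: 36 + 3 = 39.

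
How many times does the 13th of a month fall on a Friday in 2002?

The 13th falls on a Friday when the month's 13th has weekday Fri.
Jan 13 is Sun; Feb 13 is Wed; Mar 13 is Wed; Apr 13 is Sat; May 13 is Mon; Jun 13 is Thu; Jul 13 is Sat; Aug 13 is Tue; Sep 13 is Fri ✓; Oct 13 is Sun; Nov 13 is Wed; Dec 13 is Fri ✓.
Friday the 13ths: Sep, Dec.

2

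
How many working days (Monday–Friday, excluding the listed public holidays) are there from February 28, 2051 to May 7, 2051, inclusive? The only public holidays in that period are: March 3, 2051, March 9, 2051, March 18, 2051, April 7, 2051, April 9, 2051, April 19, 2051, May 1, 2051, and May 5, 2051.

February 28, 2051 is a Tuesday.
The range spans 69 days (inclusive of both endpoints).
69 = 7 × 9 + 6, so there are 9 full weeks plus 6 extra days.
Each full week contributes 5 weekdays (Mon–Fri): 9 × 5 = 45.
The 6 extra days are Tuesday, Wednesday, Thursday, Friday, Saturday, Sunday — 4 of them qualify.
Total: 45 + 4 = 49.
Holidays: March 3, 2051 (Fri); March 9, 2051 (Thu); March 18, 2051 (Sat); April 7, 2051 (Fri); April 9, 2051 (Sun); April 19, 2051 (Wed); May 1, 2051 (Mon); May 5, 2051 (Fri).
6 of the 8 holidays fall on weekdays; the rest are weekends and were already excluded.
Business days: 49 − 6 = 43.

43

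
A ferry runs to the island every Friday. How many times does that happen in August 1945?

5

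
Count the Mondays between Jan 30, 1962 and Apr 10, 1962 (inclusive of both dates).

10 Mondays

Jan 30, 1962 is a Tuesday.
That's 71 days from start to end, counting both.
71 = 7 × 10 + 1, so there are 10 full weeks plus 1 extra day.
Each full week contributes one Monday: 10 so far.
The 1 extra day is Tue — none qualify.
Total: 10 + 0 = 10.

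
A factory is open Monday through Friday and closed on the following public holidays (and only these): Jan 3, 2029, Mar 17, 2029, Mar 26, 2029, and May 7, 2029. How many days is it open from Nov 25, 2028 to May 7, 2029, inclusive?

113 working days

Nov 25, 2028 is a Saturday.
From Nov 25, 2028 to May 7, 2029 is 164 days inclusive.
164 = 7 × 23 + 3, so there are 23 full weeks plus 3 extra days.
Each full week contributes 5 weekdays (Mon–Fri): 23 × 5 = 115.
The 3 extra days are Sat, Sun, Mon — 1 of them qualifies.
Total: 115 + 1 = 116.
Holidays: Jan 3, 2029 (Wed); Mar 17, 2029 (Sat); Mar 26, 2029 (Mon); May 7, 2029 (Mon).
3 of the 4 holidays fall on weekdays; the rest are weekends and were already excluded.
Business days: 116 − 3 = 113.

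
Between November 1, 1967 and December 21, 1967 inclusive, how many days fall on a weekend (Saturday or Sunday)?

November 1, 1967 is a Wednesday.
From November 1, 1967 to December 21, 1967 is 51 days inclusive.
51 = 7 × 7 + 2, so there are 7 full weeks plus 2 extra days.
Each full week contributes 2 weekend days (Sat, Sun): 7 × 2 = 14.
The 2 extra days are Wed, Thu — none qualify.
Total: 14 + 0 = 14.

14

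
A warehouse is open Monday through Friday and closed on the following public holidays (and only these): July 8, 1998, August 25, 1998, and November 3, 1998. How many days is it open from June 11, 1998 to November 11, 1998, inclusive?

107

June 11, 1998 is a Thursday.
That's 154 days from start to end, counting both.
154 = 7 × 22, so the span is exactly 22 full weeks.
Each full week contributes 5 weekdays (Mon–Fri): 22 × 5 = 110.
Total: 110.
Holidays: July 8, 1998 (Wed); August 25, 1998 (Tue); November 3, 1998 (Tue).
All 3 holidays fall on weekdays, so subtract 3.
Business days: 110 − 3 = 107.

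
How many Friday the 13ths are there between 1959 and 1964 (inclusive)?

Friday-the-13ths by year:
1959: Feb, Mar, Nov
1960: May
1961: Jan, Oct
1962: Apr, Jul
1963: Sep, Dec
1964: Mar, Nov

12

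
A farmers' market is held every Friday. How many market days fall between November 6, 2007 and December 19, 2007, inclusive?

November 6, 2007 is a Tuesday.
That's 44 days from start to end, counting both.
44 = 7 × 6 + 2, so there are 6 full weeks plus 2 extra days.
Each full week contributes one Friday: 6 so far.
The 2 extra days are Tue, Wed — none qualify.
Total: 6 + 0 = 6.

6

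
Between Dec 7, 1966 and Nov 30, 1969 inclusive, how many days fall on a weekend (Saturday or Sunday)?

Dec 7, 1966 is a Wednesday.
From Dec 7, 1966 to Nov 30, 1969 is 1090 days inclusive.
1090 = 7 × 155 + 5, so there are 155 full weeks plus 5 extra days.
Each full week contributes 2 weekend days (Sat, Sun): 155 × 2 = 310.
The 5 extra days are Wed, Thu, Fri, Sat, Sun — 2 of them qualify.
Total: 310 + 2 = 312.

312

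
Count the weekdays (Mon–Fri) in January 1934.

1934-01-01 is a Monday.
The range spans 31 days (inclusive of both endpoints).
31 = 7 × 4 + 3, so there are 4 full weeks plus 3 extra days.
Each full week contributes 5 weekdays (Mon–Fri): 4 × 5 = 20.
The 3 extra days are Mon, Tue, Wed — 3 of them qualify.
Total: 20 + 3 = 23.

23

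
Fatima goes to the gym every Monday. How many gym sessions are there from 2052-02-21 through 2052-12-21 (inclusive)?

2052-02-21 is a Wednesday.
That's 305 days from start to end, counting both.
305 = 7 × 43 + 4, so there are 43 full weeks plus 4 extra days.
Each full week contributes one Monday: 43 so far.
The 4 extra days are Wed, Thu, Fri, Sat — none qualify.
Total: 43 + 0 = 43.

43 Mondays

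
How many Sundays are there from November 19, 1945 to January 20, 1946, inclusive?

November 19, 1945 is a Monday.
That's 63 days from start to end, counting both.
63 = 7 × 9, so the span is exactly 9 full weeks.
Each full week contributes one Sunday: 9 so far.
Total: 9.

9 Sundays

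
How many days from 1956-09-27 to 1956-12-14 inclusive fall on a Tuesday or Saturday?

22

1956-09-27 is a Thursday.
The range spans 79 days (inclusive of both endpoints).
79 = 7 × 11 + 2, so there are 11 full weeks plus 2 extra days.
Each full week contributes 2 days from the set (Tue, Sat): 11 × 2 = 22.
The 2 extra days are Thursday, Friday — none qualify.
Total: 22 + 0 = 22.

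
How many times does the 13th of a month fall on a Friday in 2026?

The 13th falls on a Friday when the month's 13th has weekday Fri.
Jan 13 is Tue; Feb 13 is Fri ✓; Mar 13 is Fri ✓; Apr 13 is Mon; May 13 is Wed; Jun 13 is Sat; Jul 13 is Mon; Aug 13 is Thu; Sep 13 is Sun; Oct 13 is Tue; Nov 13 is Fri ✓; Dec 13 is Sun.
Friday the 13ths: Feb, Mar, Nov.

3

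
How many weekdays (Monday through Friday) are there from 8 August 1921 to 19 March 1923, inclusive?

8 August 1921 is a Monday.
The range spans 589 days (inclusive of both endpoints).
589 = 7 × 84 + 1, so there are 84 full weeks plus 1 extra day.
Each full week contributes 5 weekdays (Mon–Fri): 84 × 5 = 420.
The 1 extra day is Monday — 1 of them qualifies.
Total: 420 + 1 = 421.

421 weekdays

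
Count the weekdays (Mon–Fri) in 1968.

1 January 1968 is a Monday.
From 1 January 1968 to 31 December 1968 is 366 days inclusive.
366 = 7 × 52 + 2, so there are 52 full weeks plus 2 extra days.
Each full week contributes 5 weekdays (Mon–Fri): 52 × 5 = 260.
The 2 extra days are Monday, Tuesday — 2 of them qualify.
Total: 260 + 2 = 262.

262 weekdays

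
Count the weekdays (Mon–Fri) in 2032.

262

1 January 2032 is a Thursday.
From 1 January 2032 to 31 December 2032 is 366 days inclusive.
366 = 7 × 52 + 2, so there are 52 full weeks plus 2 extra days.
Each full week contributes 5 weekdays (Mon–Fri): 52 × 5 = 260.
The 2 extra days are Thursday, Friday — 2 of them qualify.
Total: 260 + 2 = 262.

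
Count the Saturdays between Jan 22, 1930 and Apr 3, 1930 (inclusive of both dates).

Jan 22, 1930 is a Wednesday.
From Jan 22, 1930 to Apr 3, 1930 is 72 days inclusive.
72 = 7 × 10 + 2, so there are 10 full weeks plus 2 extra days.
Each full week contributes one Saturday: 10 so far.
The 2 extra days are Wed, Thu — none qualify.
Total: 10 + 0 = 10.

10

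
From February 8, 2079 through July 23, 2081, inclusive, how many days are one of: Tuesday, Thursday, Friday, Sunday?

512

February 8, 2079 is a Wednesday.
That's 897 days from start to end, counting both.
897 = 7 × 128 + 1, so there are 128 full weeks plus 1 extra day.
Each full week contributes 4 days from the set (Tue, Thu, Fri, Sun): 128 × 4 = 512.
The 1 extra day is Wed — none qualify.
Total: 512 + 0 = 512.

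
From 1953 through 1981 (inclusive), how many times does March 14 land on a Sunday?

Day of week of March 14 in each year:
1953: Sat, 1954: Sun ✓, 1955: Mon, 1956: Wed, 1957: Thu, 1958: Fri, 1959: Sat, 1960: Mon, 1961: Tue, 1962: Wed, 1963: Thu, 1964: Sat, 1965: Sun ✓, 1966: Mon, 1967: Tue, 1968: Thu, 1969: Fri, 1970: Sat, 1971: Sun ✓, 1972: Tue, 1973: Wed, 1974: Thu, 1975: Fri, 1976: Sun ✓, 1977: Mon, 1978: Tue, 1979: Wed, 1980: Fri, 1981: Sat
Sundays: 1954, 1965, 1971, 1976.

4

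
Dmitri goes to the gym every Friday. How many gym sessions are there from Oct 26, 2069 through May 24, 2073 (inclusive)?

186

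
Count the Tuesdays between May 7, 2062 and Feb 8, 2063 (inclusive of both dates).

May 7, 2062 is a Sunday.
From May 7, 2062 to Feb 8, 2063 is 278 days inclusive.
278 = 7 × 39 + 5, so there are 39 full weeks plus 5 extra days.
Each full week contributes one Tuesday: 39 so far.
The 5 extra days are Sun, Mon, Tue, Wed, Thu — 1 of them qualifies.
Total: 39 + 1 = 40.

40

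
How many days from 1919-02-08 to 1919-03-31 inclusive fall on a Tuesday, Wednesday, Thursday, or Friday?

28

1919-02-08 is a Saturday.
That's 52 days from start to end, counting both.
52 = 7 × 7 + 3, so there are 7 full weeks plus 3 extra days.
Each full week contributes 4 days from the set (Tue, Wed, Thu, Fri): 7 × 4 = 28.
The 3 extra days are Sat, Sun, Mon — none qualify.
Total: 28 + 0 = 28.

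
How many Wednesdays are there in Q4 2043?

1 October 2043 is a Thursday.
From 1 October 2043 to 31 December 2043 is 92 days inclusive.
92 = 7 × 13 + 1, so there are 13 full weeks plus 1 extra day.
Each full week contributes one Wednesday: 13 so far.
The 1 extra day is Thursday — none qualify.
Total: 13 + 0 = 13.

13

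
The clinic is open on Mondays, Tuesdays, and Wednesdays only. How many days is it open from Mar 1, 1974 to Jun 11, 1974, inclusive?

44

Mar 1, 1974 is a Friday.
From Mar 1, 1974 to Jun 11, 1974 is 103 days inclusive.
103 = 7 × 14 + 5, so there are 14 full weeks plus 5 extra days.
Each full week contributes 3 days from the set (Mon, Tue, Wed): 14 × 3 = 42.
The 5 extra days are Friday, Saturday, Sunday, Monday, Tuesday — 2 of them qualify.
Total: 42 + 2 = 44.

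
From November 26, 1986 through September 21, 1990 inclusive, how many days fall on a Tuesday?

November 26, 1986 is a Wednesday.
The range spans 1396 days (inclusive of both endpoints).
1396 = 7 × 199 + 3, so there are 199 full weeks plus 3 extra days.
Each full week contributes one Tuesday: 199 so far.
The 3 extra days are Wed, Thu, Fri — none qualify.
Total: 199 + 0 = 199.

199 Tuesdays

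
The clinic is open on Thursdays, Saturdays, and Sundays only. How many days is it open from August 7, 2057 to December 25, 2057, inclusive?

August 7, 2057 is a Tuesday.
The range spans 141 days (inclusive of both endpoints).
141 = 7 × 20 + 1, so there are 20 full weeks plus 1 extra day.
Each full week contributes 3 days from the set (Thu, Sat, Sun): 20 × 3 = 60.
The 1 extra day is Tue — none qualify.
Total: 60 + 0 = 60.

60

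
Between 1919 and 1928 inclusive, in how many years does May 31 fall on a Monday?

2

Day of week of May 31 in each year:
1919: Sat, 1920: Mon ✓, 1921: Tue, 1922: Wed, 1923: Thu, 1924: Sat, 1925: Sun, 1926: Mon ✓, 1927: Tue, 1928: Thu
Mondays: 1920, 1926.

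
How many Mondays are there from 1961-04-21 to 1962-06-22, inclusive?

61

1961-04-21 is a Friday.
The range spans 428 days (inclusive of both endpoints).
428 = 7 × 61 + 1, so there are 61 full weeks plus 1 extra day.
Each full week contributes one Monday: 61 so far.
The 1 extra day is Fri — none qualify.
Total: 61 + 0 = 61.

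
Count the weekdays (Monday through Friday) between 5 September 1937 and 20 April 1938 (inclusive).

5 September 1937 is a Sunday.
The range spans 228 days (inclusive of both endpoints).
228 = 7 × 32 + 4, so there are 32 full weeks plus 4 extra days.
Each full week contributes 5 weekdays (Mon–Fri): 32 × 5 = 160.
The 4 extra days are Sun, Mon, Tue, Wed — 3 of them qualify.
Total: 160 + 3 = 163.

163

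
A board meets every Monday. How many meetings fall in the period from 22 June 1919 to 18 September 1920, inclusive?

22 June 1919 is a Sunday.
That's 455 days from start to end, counting both.
455 = 7 × 65, so the span is exactly 65 full weeks.
Each full week contributes one Monday: 65 so far.
Total: 65.

65 Mondays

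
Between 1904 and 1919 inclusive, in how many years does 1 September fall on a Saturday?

2

Day of week of September 1 in each year:
1904: Thu, 1905: Fri, 1906: Sat ✓, 1907: Sun, 1908: Tue, 1909: Wed, 1910: Thu, 1911: Fri, 1912: Sun, 1913: Mon, 1914: Tue, 1915: Wed, 1916: Fri, 1917: Sat ✓, 1918: Sun, 1919: Mon
Saturdays: 1906, 1917.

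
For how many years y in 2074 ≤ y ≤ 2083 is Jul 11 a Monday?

Day of week of July 11 in each year:
2074: Wed, 2075: Thu, 2076: Sat, 2077: Sun, 2078: Mon ✓, 2079: Tue, 2080: Thu, 2081: Fri, 2082: Sat, 2083: Sun
Mondays: 2078.

1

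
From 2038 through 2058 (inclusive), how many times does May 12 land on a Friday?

Day of week of May 12 in each year:
2038: Wed, 2039: Thu, 2040: Sat, 2041: Sun, 2042: Mon, 2043: Tue, 2044: Thu, 2045: Fri ✓, 2046: Sat, 2047: Sun, 2048: Tue, 2049: Wed, 2050: Thu, 2051: Fri ✓, 2052: Sun, 2053: Mon, 2054: Tue, 2055: Wed, 2056: Fri ✓, 2057: Sat, 2058: Sun
Fridays: 2045, 2051, 2056.

3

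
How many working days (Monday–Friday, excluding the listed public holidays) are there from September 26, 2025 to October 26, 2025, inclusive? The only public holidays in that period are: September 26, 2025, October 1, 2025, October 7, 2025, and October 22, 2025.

September 26, 2025 is a Friday.
From September 26, 2025 to October 26, 2025 is 31 days inclusive.
31 = 7 × 4 + 3, so there are 4 full weeks plus 3 extra days.
Each full week contributes 5 weekdays (Mon–Fri): 4 × 5 = 20.
The 3 extra days are Friday, Saturday, Sunday — 1 of them qualifies.
Total: 20 + 1 = 21.
Holidays: September 26, 2025 (Fri); October 1, 2025 (Wed); October 7, 2025 (Tue); October 22, 2025 (Wed).
All 4 holidays fall on weekdays, so subtract 4.
Business days: 21 − 4 = 17.

17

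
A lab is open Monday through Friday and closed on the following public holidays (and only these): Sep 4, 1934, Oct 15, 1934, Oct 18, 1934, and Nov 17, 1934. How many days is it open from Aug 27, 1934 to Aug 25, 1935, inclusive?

Aug 27, 1934 is a Monday.
That's 364 days from start to end, counting both.
364 = 7 × 52, so the span is exactly 52 full weeks.
Each full week contributes 5 weekdays (Mon–Fri): 52 × 5 = 260.
Total: 260.
Holidays: Sep 4, 1934 (Tue); Oct 15, 1934 (Mon); Oct 18, 1934 (Thu); Nov 17, 1934 (Sat).
3 of the 4 holidays fall on weekdays; the rest are weekends and were already excluded.
Business days: 260 − 3 = 257.

257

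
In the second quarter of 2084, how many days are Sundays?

13

2084-04-01 is a Saturday.
The range spans 91 days (inclusive of both endpoints).
91 = 7 × 13, so the span is exactly 13 full weeks.
Each full week contributes one Sunday: 13 so far.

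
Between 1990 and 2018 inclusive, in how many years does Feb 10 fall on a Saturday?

5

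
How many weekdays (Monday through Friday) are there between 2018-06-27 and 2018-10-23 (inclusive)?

85

2018-06-27 is a Wednesday.
That's 119 days from start to end, counting both.
119 = 7 × 17, so the span is exactly 17 full weeks.
Each full week contributes 5 weekdays (Mon–Fri): 17 × 5 = 85.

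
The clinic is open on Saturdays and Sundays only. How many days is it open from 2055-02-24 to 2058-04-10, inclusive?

326

2055-02-24 is a Wednesday.
The range spans 1142 days (inclusive of both endpoints).
1142 = 7 × 163 + 1, so there are 163 full weeks plus 1 extra day.
Each full week contributes 2 days from the set (Sat, Sun): 163 × 2 = 326.
The 1 extra day is Wednesday — none qualify.
Total: 326 + 0 = 326.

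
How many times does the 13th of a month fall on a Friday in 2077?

The 13th falls on a Friday when the month's 13th has weekday Fri.
Jan 13 is Wed; Feb 13 is Sat; Mar 13 is Sat; Apr 13 is Tue; May 13 is Thu; Jun 13 is Sun; Jul 13 is Tue; Aug 13 is Fri ✓; Sep 13 is Mon; Oct 13 is Wed; Nov 13 is Sat; Dec 13 is Mon.
Friday the 13ths: Aug.

1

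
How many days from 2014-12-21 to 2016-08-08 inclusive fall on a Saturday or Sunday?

2014-12-21 is a Sunday.
That's 597 days from start to end, counting both.
597 = 7 × 85 + 2, so there are 85 full weeks plus 2 extra days.
Each full week contributes 2 days from the set (Sat, Sun): 85 × 2 = 170.
The 2 extra days are Sun, Mon — 1 of them qualifies.
Total: 170 + 1 = 171.

171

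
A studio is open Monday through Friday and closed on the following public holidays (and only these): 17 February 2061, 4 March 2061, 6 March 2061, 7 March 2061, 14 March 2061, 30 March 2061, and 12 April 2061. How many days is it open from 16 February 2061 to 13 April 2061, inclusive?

16 February 2061 is a Wednesday.
That's 57 days from start to end, counting both.
57 = 7 × 8 + 1, so there are 8 full weeks plus 1 extra day.
Each full week contributes 5 weekdays (Mon–Fri): 8 × 5 = 40.
The 1 extra day is Wednesday — 1 of them qualifies.
Total: 40 + 1 = 41.
Holidays: 17 February 2061 (Thu); 4 March 2061 (Fri); 6 March 2061 (Sun); 7 March 2061 (Mon); 14 March 2061 (Mon); 30 March 2061 (Wed); 12 April 2061 (Tue).
6 of the 7 holidays fall on weekdays; the rest are weekends and were already excluded.
Business days: 41 − 6 = 35.

35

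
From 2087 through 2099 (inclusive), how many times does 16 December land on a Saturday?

1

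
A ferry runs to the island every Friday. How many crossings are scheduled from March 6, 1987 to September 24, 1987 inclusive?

March 6, 1987 is a Friday.
That's 203 days from start to end, counting both.
203 = 7 × 29, so the span is exactly 29 full weeks.
Each full week contributes one Friday: 29 so far.

29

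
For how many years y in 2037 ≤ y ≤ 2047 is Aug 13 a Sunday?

1

Day of week of August 13 in each year:
2037: Thu, 2038: Fri, 2039: Sat, 2040: Mon, 2041: Tue, 2042: Wed, 2043: Thu, 2044: Sat, 2045: Sun ✓, 2046: Mon, 2047: Tue
Sundays: 2045.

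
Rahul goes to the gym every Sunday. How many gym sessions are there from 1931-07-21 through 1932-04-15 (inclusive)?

38 Sundays

1931-07-21 is a Tuesday.
That's 270 days from start to end, counting both.
270 = 7 × 38 + 4, so there are 38 full weeks plus 4 extra days.
Each full week contributes one Sunday: 38 so far.
The 4 extra days are Tuesday, Wednesday, Thursday, Friday — none qualify.
Total: 38 + 0 = 38.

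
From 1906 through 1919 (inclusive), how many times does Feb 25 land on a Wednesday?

Day of week of February 25 in each year:
1906: Sun, 1907: Mon, 1908: Tue, 1909: Thu, 1910: Fri, 1911: Sat, 1912: Sun, 1913: Tue, 1914: Wed ✓, 1915: Thu, 1916: Fri, 1917: Sun, 1918: Mon, 1919: Tue
Wednesdays: 1914.

1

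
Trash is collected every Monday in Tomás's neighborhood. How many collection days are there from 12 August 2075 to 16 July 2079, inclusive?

12 August 2075 is a Monday.
That's 1435 days from start to end, counting both.
1435 = 7 × 205, so the span is exactly 205 full weeks.
Each full week contributes one Monday: 205 so far.

205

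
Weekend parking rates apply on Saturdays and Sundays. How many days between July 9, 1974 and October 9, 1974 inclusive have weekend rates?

July 9, 1974 is a Tuesday.
From July 9, 1974 to October 9, 1974 is 93 days inclusive.
93 = 7 × 13 + 2, so there are 13 full weeks plus 2 extra days.
Each full week contributes 2 weekend days (Sat, Sun): 13 × 2 = 26.
The 2 extra days are Tuesday, Wednesday — none qualify.
Total: 26 + 0 = 26.

26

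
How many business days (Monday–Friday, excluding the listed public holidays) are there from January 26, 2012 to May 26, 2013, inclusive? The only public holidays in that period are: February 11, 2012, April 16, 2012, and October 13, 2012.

January 26, 2012 is a Thursday.
From January 26, 2012 to May 26, 2013 is 487 days inclusive.
487 = 7 × 69 + 4, so there are 69 full weeks plus 4 extra days.
Each full week contributes 5 weekdays (Mon–Fri): 69 × 5 = 345.
The 4 extra days are Thu, Fri, Sat, Sun — 2 of them qualify.
Total: 345 + 2 = 347.
Holidays: February 11, 2012 (Sat); April 16, 2012 (Mon); October 13, 2012 (Sat).
1 of the 3 holidays fall on weekdays; the rest are weekends and were already excluded.
Business days: 347 − 1 = 346.

346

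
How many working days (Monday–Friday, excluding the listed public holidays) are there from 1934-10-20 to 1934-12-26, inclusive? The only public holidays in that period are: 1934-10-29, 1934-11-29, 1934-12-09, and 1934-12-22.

46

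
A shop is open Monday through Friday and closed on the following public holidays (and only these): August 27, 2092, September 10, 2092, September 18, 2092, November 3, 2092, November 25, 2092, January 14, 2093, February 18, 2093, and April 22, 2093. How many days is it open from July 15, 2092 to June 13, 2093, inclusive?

July 15, 2092 is a Tuesday.
The range spans 334 days (inclusive of both endpoints).
334 = 7 × 47 + 5, so there are 47 full weeks plus 5 extra days.
Each full week contributes 5 weekdays (Mon–Fri): 47 × 5 = 235.
The 5 extra days are Tuesday, Wednesday, Thursday, Friday, Saturday — 4 of them qualify.
Total: 235 + 4 = 239.
Holidays: August 27, 2092 (Wed); September 10, 2092 (Wed); September 18, 2092 (Thu); November 3, 2092 (Mon); November 25, 2092 (Tue); January 14, 2093 (Wed); February 18, 2093 (Wed); April 22, 2093 (Wed).
All 8 holidays fall on weekdays, so subtract 8.
Business days: 239 − 8 = 231.

231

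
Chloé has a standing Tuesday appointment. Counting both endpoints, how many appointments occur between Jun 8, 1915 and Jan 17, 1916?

Jun 8, 1915 is a Tuesday.
That's 224 days from start to end, counting both.
224 = 7 × 32, so the span is exactly 32 full weeks.
Each full week contributes one Tuesday: 32 so far.

32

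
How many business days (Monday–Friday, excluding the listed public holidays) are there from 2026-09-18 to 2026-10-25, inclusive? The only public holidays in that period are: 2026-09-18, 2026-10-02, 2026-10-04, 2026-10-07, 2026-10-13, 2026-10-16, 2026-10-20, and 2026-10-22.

19

2026-09-18 is a Friday.
From 2026-09-18 to 2026-10-25 is 38 days inclusive.
38 = 7 × 5 + 3, so there are 5 full weeks plus 3 extra days.
Each full week contributes 5 weekdays (Mon–Fri): 5 × 5 = 25.
The 3 extra days are Friday, Saturday, Sunday — 1 of them qualifies.
Total: 25 + 1 = 26.
Holidays: 2026-09-18 (Fri); 2026-10-02 (Fri); 2026-10-04 (Sun); 2026-10-07 (Wed); 2026-10-13 (Tue); 2026-10-16 (Fri); 2026-10-20 (Tue); 2026-10-22 (Thu).
7 of the 8 holidays fall on weekdays; the rest are weekends and were already excluded.
Business days: 26 − 7 = 19.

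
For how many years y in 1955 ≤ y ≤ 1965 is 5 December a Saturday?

2

Day of week of December 5 in each year:
1955: Mon, 1956: Wed, 1957: Thu, 1958: Fri, 1959: Sat ✓, 1960: Mon, 1961: Tue, 1962: Wed, 1963: Thu, 1964: Sat ✓, 1965: Sun
Saturdays: 1959, 1964.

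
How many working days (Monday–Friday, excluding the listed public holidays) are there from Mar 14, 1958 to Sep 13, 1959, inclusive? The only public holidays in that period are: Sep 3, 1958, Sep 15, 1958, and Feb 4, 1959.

388

Mar 14, 1958 is a Friday.
The range spans 549 days (inclusive of both endpoints).
549 = 7 × 78 + 3, so there are 78 full weeks plus 3 extra days.
Each full week contributes 5 weekdays (Mon–Fri): 78 × 5 = 390.
The 3 extra days are Fri, Sat, Sun — 1 of them qualifies.
Total: 390 + 1 = 391.
Holidays: Sep 3, 1958 (Wed); Sep 15, 1958 (Mon); Feb 4, 1959 (Wed).
All 3 holidays fall on weekdays, so subtract 3.
Business days: 391 − 3 = 388.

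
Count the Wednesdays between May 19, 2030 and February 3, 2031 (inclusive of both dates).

May 19, 2030 is a Sunday.
That's 261 days from start to end, counting both.
261 = 7 × 37 + 2, so there are 37 full weeks plus 2 extra days.
Each full week contributes one Wednesday: 37 so far.
The 2 extra days are Sun, Mon — none qualify.
Total: 37 + 0 = 37.

37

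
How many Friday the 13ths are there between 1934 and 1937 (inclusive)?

Friday-the-13ths by year:
1934: Apr, Jul
1935: Sep, Dec
1936: Mar, Nov
1937: Aug

7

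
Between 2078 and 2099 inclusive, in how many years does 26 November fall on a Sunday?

Day of week of November 26 in each year:
2078: Sat, 2079: Sun ✓, 2080: Tue, 2081: Wed, 2082: Thu, 2083: Fri, 2084: Sun ✓, 2085: Mon, 2086: Tue, 2087: Wed, 2088: Fri, 2089: Sat, 2090: Sun ✓, 2091: Mon, 2092: Wed, 2093: Thu, 2094: Fri, 2095: Sat, 2096: Mon, 2097: Tue, 2098: Wed, 2099: Thu
Sundays: 2079, 2084, 2090.

3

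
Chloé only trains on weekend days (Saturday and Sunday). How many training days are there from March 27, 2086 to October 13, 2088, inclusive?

March 27, 2086 is a Wednesday.
That's 932 days from start to end, counting both.
932 = 7 × 133 + 1, so there are 133 full weeks plus 1 extra day.
Each full week contributes 2 weekend days (Sat, Sun): 133 × 2 = 266.
The 1 extra day is Wednesday — none qualify.
Total: 266 + 0 = 266.

266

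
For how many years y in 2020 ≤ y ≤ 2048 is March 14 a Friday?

Day of week of March 14 in each year:
2020: Sat, 2021: Sun, 2022: Mon, 2023: Tue, 2024: Thu, 2025: Fri ✓, 2026: Sat, 2027: Sun, 2028: Tue, 2029: Wed, 2030: Thu, 2031: Fri ✓, 2032: Sun, 2033: Mon, 2034: Tue, 2035: Wed, 2036: Fri ✓, 2037: Sat, 2038: Sun, 2039: Mon, 2040: Wed, 2041: Thu, 2042: Fri ✓, 2043: Sat, 2044: Mon, 2045: Tue, 2046: Wed, 2047: Thu, 2048: Sat
Fridays: 2025, 2031, 2036, 2042.

4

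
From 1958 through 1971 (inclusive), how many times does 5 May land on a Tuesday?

3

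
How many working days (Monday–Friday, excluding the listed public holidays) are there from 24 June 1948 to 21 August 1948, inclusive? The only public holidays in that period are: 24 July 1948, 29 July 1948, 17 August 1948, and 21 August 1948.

24 June 1948 is a Thursday.
The range spans 59 days (inclusive of both endpoints).
59 = 7 × 8 + 3, so there are 8 full weeks plus 3 extra days.
Each full week contributes 5 weekdays (Mon–Fri): 8 × 5 = 40.
The 3 extra days are Thu, Fri, Sat — 2 of them qualify.
Total: 40 + 2 = 42.
Holidays: 24 July 1948 (Sat); 29 July 1948 (Thu); 17 August 1948 (Tue); 21 August 1948 (Sat).
2 of the 4 holidays fall on weekdays; the rest are weekends and were already excluded.
Business days: 42 − 2 = 40.

40 working days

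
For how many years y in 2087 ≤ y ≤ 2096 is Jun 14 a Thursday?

Day of week of June 14 in each year:
2087: Sat, 2088: Mon, 2089: Tue, 2090: Wed, 2091: Thu ✓, 2092: Sat, 2093: Sun, 2094: Mon, 2095: Tue, 2096: Thu ✓
Thursdays: 2091, 2096.

2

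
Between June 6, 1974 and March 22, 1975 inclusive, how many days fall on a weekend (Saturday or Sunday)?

June 6, 1974 is a Thursday.
The range spans 290 days (inclusive of both endpoints).
290 = 7 × 41 + 3, so there are 41 full weeks plus 3 extra days.
Each full week contributes 2 weekend days (Sat, Sun): 41 × 2 = 82.
The 3 extra days are Thursday, Friday, Saturday — 1 of them qualifies.
Total: 82 + 1 = 83.

83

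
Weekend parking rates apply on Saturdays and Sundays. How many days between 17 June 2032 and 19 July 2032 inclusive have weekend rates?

17 June 2032 is a Thursday.
From 17 June 2032 to 19 July 2032 is 33 days inclusive.
33 = 7 × 4 + 5, so there are 4 full weeks plus 5 extra days.
Each full week contributes 2 weekend days (Sat, Sun): 4 × 2 = 8.
The 5 extra days are Thu, Fri, Sat, Sun, Mon — 2 of them qualify.
Total: 8 + 2 = 10.

10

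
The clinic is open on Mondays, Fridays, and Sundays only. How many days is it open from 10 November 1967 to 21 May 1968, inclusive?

10 November 1967 is a Friday.
From 10 November 1967 to 21 May 1968 is 194 days inclusive.
194 = 7 × 27 + 5, so there are 27 full weeks plus 5 extra days.
Each full week contributes 3 days from the set (Mon, Fri, Sun): 27 × 3 = 81.
The 5 extra days are Friday, Saturday, Sunday, Monday, Tuesday — 3 of them qualify.
Total: 81 + 3 = 84.

84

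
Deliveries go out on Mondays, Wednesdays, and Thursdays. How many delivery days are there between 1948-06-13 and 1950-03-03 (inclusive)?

270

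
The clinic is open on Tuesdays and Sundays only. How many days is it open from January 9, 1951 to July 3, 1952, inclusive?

155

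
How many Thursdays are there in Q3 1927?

July 1, 1927 is a Friday.
The range spans 92 days (inclusive of both endpoints).
92 = 7 × 13 + 1, so there are 13 full weeks plus 1 extra day.
Each full week contributes one Thursday: 13 so far.
The 1 extra day is Fri — none qualify.
Total: 13 + 0 = 13.

13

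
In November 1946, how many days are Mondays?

4

1946-11-01 is a Friday.
The range spans 30 days (inclusive of both endpoints).
30 = 7 × 4 + 2, so there are 4 full weeks plus 2 extra days.
Each full week contributes one Monday: 4 so far.
The 2 extra days are Friday, Saturday — none qualify.
Total: 4 + 0 = 4.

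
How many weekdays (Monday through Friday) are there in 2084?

260

1 January 2084 is a Saturday.
That's 366 days from start to end, counting both.
366 = 7 × 52 + 2, so there are 52 full weeks plus 2 extra days.
Each full week contributes 5 weekdays (Mon–Fri): 52 × 5 = 260.
The 2 extra days are Saturday, Sunday — none qualify.
Total: 260 + 0 = 260.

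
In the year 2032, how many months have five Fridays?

A month has five Fridays exactly when Friday falls within its first (length − 28) days.
Jan: 31 days, starts Thu → 5 of Thu, Fri, Sat ✓
Feb: 29 days, starts Sun → 5 of Sun
Mar: 31 days, starts Mon → 5 of Mon, Tue, Wed
Apr: 30 days, starts Thu → 5 of Thu, Fri ✓
May: 31 days, starts Sat → 5 of Sat, Sun, Mon
Jun: 30 days, starts Tue → 5 of Tue, Wed
Jul: 31 days, starts Thu → 5 of Thu, Fri, Sat ✓
Aug: 31 days, starts Sun → 5 of Sun, Mon, Tue
Sep: 30 days, starts Wed → 5 of Wed, Thu
Oct: 31 days, starts Fri → 5 of Fri, Sat, Sun ✓
Nov: 30 days, starts Mon → 5 of Mon, Tue
Dec: 31 days, starts Wed → 5 of Wed, Thu, Fri ✓
Months with five Fridays: Jan, Apr, Jul, Oct, Dec.

5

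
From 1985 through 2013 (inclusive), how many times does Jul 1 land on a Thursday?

Day of week of July 1 in each year:
1985: Mon, 1986: Tue, 1987: Wed, 1988: Fri, 1989: Sat, 1990: Sun, 1991: Mon, 1992: Wed, 1993: Thu ✓, 1994: Fri, 1995: Sat, 1996: Mon, 1997: Tue, 1998: Wed, 1999: Thu ✓, 2000: Sat, 2001: Sun, 2002: Mon, 2003: Tue, 2004: Thu ✓, 2005: Fri, 2006: Sat, 2007: Sun, 2008: Tue, 2009: Wed, 2010: Thu ✓, 2011: Fri, 2012: Sun, 2013: Mon
Thursdays: 1993, 1999, 2004, 2010.

4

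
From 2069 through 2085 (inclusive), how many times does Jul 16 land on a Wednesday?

Day of week of July 16 in each year:
2069: Tue, 2070: Wed ✓, 2071: Thu, 2072: Sat, 2073: Sun, 2074: Mon, 2075: Tue, 2076: Thu, 2077: Fri, 2078: Sat, 2079: Sun, 2080: Tue, 2081: Wed ✓, 2082: Thu, 2083: Fri, 2084: Sun, 2085: Mon
Wednesdays: 2070, 2081.

2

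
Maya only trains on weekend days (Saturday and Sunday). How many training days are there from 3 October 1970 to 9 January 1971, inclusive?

29

3 October 1970 is a Saturday.
From 3 October 1970 to 9 January 1971 is 99 days inclusive.
99 = 7 × 14 + 1, so there are 14 full weeks plus 1 extra day.
Each full week contributes 2 weekend days (Sat, Sun): 14 × 2 = 28.
The 1 extra day is Saturday — 1 of them qualifies.
Total: 28 + 1 = 29.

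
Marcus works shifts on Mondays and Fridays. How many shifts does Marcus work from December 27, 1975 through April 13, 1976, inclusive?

December 27, 1975 is a Saturday.
The range spans 109 days (inclusive of both endpoints).
109 = 7 × 15 + 4, so there are 15 full weeks plus 4 extra days.
Each full week contributes 2 days from the set (Mon, Fri): 15 × 2 = 30.
The 4 extra days are Saturday, Sunday, Monday, Tuesday — 1 of them qualifies.
Total: 30 + 1 = 31.

31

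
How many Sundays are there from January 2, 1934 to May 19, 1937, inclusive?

January 2, 1934 is a Tuesday.
From January 2, 1934 to May 19, 1937 is 1234 days inclusive.
1234 = 7 × 176 + 2, so there are 176 full weeks plus 2 extra days.
Each full week contributes one Sunday: 176 so far.
The 2 extra days are Tuesday, Wednesday — none qualify.
Total: 176 + 0 = 176.

176 Sundays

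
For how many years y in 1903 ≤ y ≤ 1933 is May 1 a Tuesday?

Day of week of May 1 in each year:
1903: Fri, 1904: Sun, 1905: Mon, 1906: Tue ✓, 1907: Wed, 1908: Fri, 1909: Sat, 1910: Sun, 1911: Mon, 1912: Wed, 1913: Thu, 1914: Fri, 1915: Sat, 1916: Mon, 1917: Tue ✓, 1918: Wed, 1919: Thu, 1920: Sat, 1921: Sun, 1922: Mon, 1923: Tue ✓, 1924: Thu, 1925: Fri, 1926: Sat, 1927: Sun, 1928: Tue ✓, 1929: Wed, 1930: Thu, 1931: Fri, 1932: Sun, 1933: Mon
Tuesdays: 1906, 1917, 1923, 1928.

4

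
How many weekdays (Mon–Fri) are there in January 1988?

21

January 1, 1988 is a Friday.
The range spans 31 days (inclusive of both endpoints).
31 = 7 × 4 + 3, so there are 4 full weeks plus 3 extra days.
Each full week contributes 5 weekdays (Mon–Fri): 4 × 5 = 20.
The 3 extra days are Friday, Saturday, Sunday — 1 of them qualifies.
Total: 20 + 1 = 21.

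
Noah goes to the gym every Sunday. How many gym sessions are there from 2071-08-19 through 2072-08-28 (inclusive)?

54

2071-08-19 is a Wednesday.
The range spans 376 days (inclusive of both endpoints).
376 = 7 × 53 + 5, so there are 53 full weeks plus 5 extra days.
Each full week contributes one Sunday: 53 so far.
The 5 extra days are Wed, Thu, Fri, Sat, Sun — 1 of them qualifies.
Total: 53 + 1 = 54.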